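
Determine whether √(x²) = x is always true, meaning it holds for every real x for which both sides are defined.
Claim: √(x²) = x.
Test a specific point where both sides are defined: x = -2.
LHS = √(x²) ≈ 2.0000
RHS = x ≈ -2.0000
Since 2.0000 ≠ -2.0000, the equation fails at this point, so it cannot hold for every real x for which both sides are defined.
√(x²) = |x|, which differs from x whenever x < 0 (both sides are defined for every real x).

Conclusion: No, this is NOT an identity.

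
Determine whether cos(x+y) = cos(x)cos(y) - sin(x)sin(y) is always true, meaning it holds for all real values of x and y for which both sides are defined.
Claim: cos(x+y) = cos(x)cos(y) - sin(x)sin(y).
Reasoning: By Euler's formula e^(i(x+y)) = e^(ix)·e^(iy) = (cos x + i·sin x)(cos y + i·sin y). The real part of the left side is cos(x+y); the real part of the product is cos(x)cos(y) - sin(x)sin(y) (since i·i = -1).
So the two sides agree for all real values of x and y for which both sides are defined.

Conclusion: Yes, this is an identity.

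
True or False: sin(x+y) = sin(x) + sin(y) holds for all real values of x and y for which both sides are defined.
Claim: sin(x+y) = sin(x) + sin(y).
Test a specific point where both sides are defined: x = -π/3, y = -π/6.
LHS = sin(x+y) ≈ -1.0000
RHS = sin(x) + sin(y) ≈ -1.3660
Since -1.0000 ≠ -1.3660, the equation fails at this point, so it cannot hold for all real values of x and y for which both sides are defined.
The correct expansion is sin(x+y) = sin(x)cos(y) + cos(x)sin(y); sine is not additive.

Conclusion: False.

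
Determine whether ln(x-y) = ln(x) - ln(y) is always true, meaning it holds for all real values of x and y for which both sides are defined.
Claim: ln(x-y) = ln(x) - ln(y).
Test a specific point where both sides are defined: x = 3/2, y = 1/2.
LHS = ln(x-y) ≈ 0.0000
RHS = ln(x) - ln(y) ≈ 1.0986
Since 0.0000 ≠ 1.0986, the equation fails at this point, so it cannot hold for all real values of x and y for which both sides are defined.
ln(x) - ln(y) = ln(x/y), not ln(x-y).

Conclusion: No, this is NOT an identity.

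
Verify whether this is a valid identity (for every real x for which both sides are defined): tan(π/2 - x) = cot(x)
Yes, this is an identity.

Claim: tan(π/2 - x) = cot(x).
Reasoning: tan(π/2 - x) = sin(π/2 - x)/cos(π/2 - x) = cos(x)/sin(x) = cot(x), using the cofunction identities sin(π/2 - x) = cos(x) and cos(π/2 - x) = sin(x).
So the two sides agree for every real x for which both sides are defined.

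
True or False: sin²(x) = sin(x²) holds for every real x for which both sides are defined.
Claim: sin²(x) = sin(x²).
Test a specific point where both sides are defined: x = -π/2.
LHS = sin²(x) ≈ 1.0000
RHS = sin(x²) ≈ 0.6243
Since 1.0000 ≠ 0.6243, the equation fails at this point, so it cannot hold for every real x for which both sides are defined.
sin²(x) means (sin x)², squaring the output; sin(x²) squares the input. These are different functions.

Conclusion: False.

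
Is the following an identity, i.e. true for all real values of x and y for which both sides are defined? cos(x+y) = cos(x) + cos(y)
No, this is NOT an identity.

Claim: cos(x+y) = cos(x) + cos(y).
Test a specific point where both sides are defined: x = π/2, y = π/4.
LHS = cos(x+y) ≈ -0.7071
RHS = cos(x) + cos(y) ≈ 0.7071
Since -0.7071 ≠ 0.7071, the equation fails at this point, so it cannot hold for all real values of x and y for which both sides are defined.
The correct expansion is cos(x+y) = cos(x)cos(y) - sin(x)sin(y); cosine is not additive.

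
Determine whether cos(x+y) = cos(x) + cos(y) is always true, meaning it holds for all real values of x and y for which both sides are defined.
Claim: cos(x+y) = cos(x) + cos(y).
Test a specific point where both sides are defined: x = -π/3, y = π/6.
LHS = cos(x+y) ≈ 0.8660
RHS = cos(x) + cos(y) ≈ 1.3660
Since 0.8660 ≠ 1.3660, the equation fails at this point, so it cannot hold for all real values of x and y for which both sides are defined.
The correct expansion is cos(x+y) = cos(x)cos(y) - sin(x)sin(y); cosine is not additive.

Conclusion: No, this is NOT an identity.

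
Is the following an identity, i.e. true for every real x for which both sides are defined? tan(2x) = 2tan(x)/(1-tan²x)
Claim: tan(2x) = 2tan(x)/(1-tan²x).
Reasoning: tan(2x) = sin(2x)/cos(2x) = 2sin(x)cos(x) / (cos²x - sin²x). Divide numerator and denominator by cos²x: 2tan(x) / (1 - tan²x).
So the two sides agree for every real x for which both sides are defined.

Conclusion: Yes, this is an identity.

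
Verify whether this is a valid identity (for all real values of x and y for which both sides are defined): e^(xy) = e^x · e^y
Claim: e^(xy) = e^x · e^y.
Test a specific point where both sides are defined: x = 3/2, y = -2.
LHS = e^(xy) ≈ 0.0498
RHS = e^x · e^y ≈ 0.6065
Since 0.0498 ≠ 0.6065, the equation fails at this point, so it cannot hold for all real values of x and y for which both sides are defined.
e^x · e^y = e^(x+y), not e^(xy).

Conclusion: No, this is NOT an identity.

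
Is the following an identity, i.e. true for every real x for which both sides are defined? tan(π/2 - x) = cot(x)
Yes, this is an identity.

Claim: tan(π/2 - x) = cot(x).
Reasoning: tan(π/2 - x) = sin(π/2 - x)/cos(π/2 - x) = cos(x)/sin(x) = cot(x), using the cofunction identities sin(π/2 - x) = cos(x) and cos(π/2 - x) = sin(x).
So the two sides agree for every real x for which both sides are defined.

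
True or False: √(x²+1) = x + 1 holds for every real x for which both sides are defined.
False.

Claim: √(x²+1) = x + 1.
Test a specific point where both sides are defined: x = 1/2.
LHS = √(x²+1) ≈ 1.1180
RHS = x + 1 ≈ 1.5000
Since 1.1180 ≠ 1.5000, the equation fails at this point, so it cannot hold for every real x for which both sides are defined.
(x+1)² = x² + 2x + 1 ≠ x² + 1 unless x = 0.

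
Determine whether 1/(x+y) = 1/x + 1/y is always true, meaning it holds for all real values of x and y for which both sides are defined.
No, this is NOT an identity.

Claim: 1/(x+y) = 1/x + 1/y.
Test a specific point where both sides are defined: x = 1/2, y = 1.
LHS = 1/(x+y) ≈ 0.6667
RHS = 1/x + 1/y ≈ 3.0000
Since 0.6667 ≠ 3.0000, the equation fails at this point, so it cannot hold for all real values of x and y for which both sides are defined.
1/x + 1/y = (x+y)/(xy), which is not 1/(x+y).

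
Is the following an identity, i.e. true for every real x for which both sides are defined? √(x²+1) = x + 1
Claim: √(x²+1) = x + 1.
Test a specific point where both sides are defined: x = 3/2.
LHS = √(x²+1) ≈ 1.8028
RHS = x + 1 ≈ 2.5000
Since 1.8028 ≠ 2.5000, the equation fails at this point, so it cannot hold for every real x for which both sides are defined.
(x+1)² = x² + 2x + 1 ≠ x² + 1 unless x = 0.

Conclusion: No, this is NOT an identity.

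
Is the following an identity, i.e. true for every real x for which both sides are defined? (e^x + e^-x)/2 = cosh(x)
Claim: (e^x + e^-x)/2 = cosh(x).
Reasoning: This is exactly the definition of the hyperbolic cosine: cosh(x) := (e^x + e^-x)/2.
So the two sides agree for every real x for which both sides are defined.

Conclusion: Yes, this is an identity.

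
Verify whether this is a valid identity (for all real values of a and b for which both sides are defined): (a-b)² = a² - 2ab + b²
Yes, this is an identity.

Claim: (a-b)² = a² - 2ab + b².
Reasoning: Expand: (a-b)² = (a-b)(a-b) = a·a - a·b - b·a + b·b = a² - 2ab + b².
So the two sides agree for all real values of a and b for which both sides are defined.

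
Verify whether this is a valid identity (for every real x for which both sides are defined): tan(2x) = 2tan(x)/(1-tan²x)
Yes, this is an identity.

Claim: tan(2x) = 2tan(x)/(1-tan²x).
Reasoning: tan(2x) = sin(2x)/cos(2x) = 2sin(x)cos(x) / (cos²x - sin²x). Divide numerator and denominator by cos²x: 2tan(x) / (1 - tan²x).
So the two sides agree for every real x for which both sides are defined.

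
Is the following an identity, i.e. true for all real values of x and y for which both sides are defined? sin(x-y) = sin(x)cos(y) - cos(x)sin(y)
Claim: sin(x-y) = sin(x)cos(y) - cos(x)sin(y).
Reasoning: Replace y by -y in sin(x+y) = sin(x)cos(y) + cos(x)sin(y) and use cos(-y) = cos(y), sin(-y) = -sin(y): sin(x-y) = sin(x)cos(y) - cos(x)sin(y).
So the two sides agree for all real values of x and y for which both sides are defined.

Conclusion: Yes, this is an identity.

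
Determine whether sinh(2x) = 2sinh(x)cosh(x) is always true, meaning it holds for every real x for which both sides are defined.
Claim: sinh(2x) = 2sinh(x)cosh(x).
Reasoning: 2sinh(x)cosh(x) = 2 · (e^x - e^-x)/2 · (e^x + e^-x)/2 = (e^(2x) - e^(-2x))/2 = sinh(2x).
So the two sides agree for every real x for which both sides are defined.

Conclusion: Yes, this is an identity.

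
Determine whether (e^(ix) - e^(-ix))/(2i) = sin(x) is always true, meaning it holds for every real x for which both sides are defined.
Claim: (e^(ix) - e^(-ix))/(2i) = sin(x).
Reasoning: By Euler's formula e^(ix) = cos(x) + i·sin(x) and e^(-ix) = cos(x) - i·sin(x). Subtracting cancels the cosine terms: e^(ix) - e^(-ix) = 2i·sin(x); divide by 2i.
So the two sides agree for every real x for which both sides are defined.

Conclusion: Yes, this is an identity.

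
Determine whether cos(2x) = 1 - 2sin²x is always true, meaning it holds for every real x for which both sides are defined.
Yes, this is an identity.

Claim: cos(2x) = 1 - 2sin²x.
Reasoning: cos(2x) = cos²x - sin²x. Replace cos²x by 1 - sin²x: (1 - sin²x) - sin²x = 1 - 2sin²x.
So the two sides agree for every real x for which both sides are defined.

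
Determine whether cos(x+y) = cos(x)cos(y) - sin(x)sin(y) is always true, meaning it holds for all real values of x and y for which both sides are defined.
Claim: cos(x+y) = cos(x)cos(y) - sin(x)sin(y).
Reasoning: By Euler's formula e^(i(x+y)) = e^(ix)·e^(iy) = (cos x + i·sin x)(cos y + i·sin y). The real part of the left side is cos(x+y); the real part of the product is cos(x)cos(y) - sin(x)sin(y) (since i·i = -1).
So the two sides agree for all real values of x and y for which both sides are defined.

Conclusion: Yes, this is an identity.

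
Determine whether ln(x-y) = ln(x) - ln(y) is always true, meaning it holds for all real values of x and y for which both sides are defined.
Claim: ln(x-y) = ln(x) - ln(y).
Test a specific point where both sides are defined: x = 5, y = 3.
LHS = ln(x-y) ≈ 0.6931
RHS = ln(x) - ln(y) ≈ 0.5108
Since 0.6931 ≠ 0.5108, the equation fails at this point, so it cannot hold for all real values of x and y for which both sides are defined.
ln(x) - ln(y) = ln(x/y), not ln(x-y).

Conclusion: No, this is NOT an identity.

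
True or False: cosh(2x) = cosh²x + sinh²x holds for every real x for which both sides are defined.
True.

Claim: cosh(2x) = cosh²x + sinh²x.
Reasoning: cosh²x = (e^(2x) + 2 + e^(-2x))/4 and sinh²x = (e^(2x) - 2 + e^(-2x))/4. Adding gives (2e^(2x) + 2e^(-2x))/4 = (e^(2x) + e^(-2x))/2 = cosh(2x).
So the two sides agree for every real x for which both sides are defined.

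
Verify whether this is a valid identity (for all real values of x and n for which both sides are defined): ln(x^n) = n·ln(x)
Yes, this is an identity.

Claim: ln(x^n) = n·ln(x).
Reasoning: The right side requires x > 0. For x > 0, x^n = (e^(ln x))^n = e^(n·ln x), so taking ln of both sides gives ln(x^n) = n·ln(x).
So the two sides agree for all real values of x and n for which both sides are defined.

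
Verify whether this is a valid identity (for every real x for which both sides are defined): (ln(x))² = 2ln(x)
No, this is NOT an identity.

Claim: (ln(x))² = 2ln(x).
Test a specific point where both sides are defined: x = 5.
LHS = (ln(x))² ≈ 2.5903
RHS = 2ln(x) ≈ 3.2189
Since 2.5903 ≠ 3.2189, the equation fails at this point, so it cannot hold for every real x for which both sides are defined.
2ln(x) equals ln(x²), which is not the same as (ln x)².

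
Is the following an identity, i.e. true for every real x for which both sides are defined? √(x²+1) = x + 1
No, this is NOT an identity.

Claim: √(x²+1) = x + 1.
Test a specific point where both sides are defined: x = 1.
LHS = √(x²+1) ≈ 1.4142
RHS = x + 1 ≈ 2.0000
Since 1.4142 ≠ 2.0000, the equation fails at this point, so it cannot hold for every real x for which both sides are defined.
(x+1)² = x² + 2x + 1 ≠ x² + 1 unless x = 0.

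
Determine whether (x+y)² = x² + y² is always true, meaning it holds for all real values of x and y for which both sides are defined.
No, this is NOT an identity.

Claim: (x+y)² = x² + y².
Test a specific point where both sides are defined: x = 1, y = 3.
LHS = (x+y)² ≈ 16.0000
RHS = x² + y² ≈ 10.0000
Since 16.0000 ≠ 10.0000, the equation fails at this point, so it cannot hold for all real values of x and y for which both sides are defined.
The correct expansion is (x+y)² = x² + 2xy + y²; the cross term 2xy is missing.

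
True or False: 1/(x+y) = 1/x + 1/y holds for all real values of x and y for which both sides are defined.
Claim: 1/(x+y) = 1/x + 1/y.
Test a specific point where both sides are defined: x = 3, y = 3/2.
LHS = 1/(x+y) ≈ 0.2222
RHS = 1/x + 1/y ≈ 1.0000
Since 0.2222 ≠ 1.0000, the equation fails at this point, so it cannot hold for all real values of x and y for which both sides are defined.
1/x + 1/y = (x+y)/(xy), which is not 1/(x+y).

Conclusion: False.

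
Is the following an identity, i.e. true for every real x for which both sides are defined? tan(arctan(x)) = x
Claim: tan(arctan(x)) = x.
Reasoning: For every real x, arctan(x) is by definition the angle in (-π/2, π/2) whose tangent equals x. Taking the tangent of that angle returns x.
So the two sides agree for every real x for which both sides are defined.

Conclusion: Yes, this is an identity.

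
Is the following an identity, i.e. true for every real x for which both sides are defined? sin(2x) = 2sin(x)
Claim: sin(2x) = 2sin(x).
Test a specific point where both sides are defined: x = π/4.
LHS = sin(2x) ≈ 1.0000
RHS = 2sin(x) ≈ 1.4142
Since 1.0000 ≠ 1.4142, the equation fails at this point, so it cannot hold for every real x for which both sides are defined.
The correct double-angle formula is sin(2x) = 2sin(x)cos(x).

Conclusion: No, this is NOT an identity.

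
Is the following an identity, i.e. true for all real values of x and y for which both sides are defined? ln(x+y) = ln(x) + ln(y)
Claim: ln(x+y) = ln(x) + ln(y).
Test a specific point where both sides are defined: x = 4, y = 2.
LHS = ln(x+y) ≈ 1.7918
RHS = ln(x) + ln(y) ≈ 2.0794
Since 1.7918 ≠ 2.0794, the equation fails at this point, so it cannot hold for all real values of x and y for which both sides are defined.
ln(x) + ln(y) = ln(xy), not ln(x+y).

Conclusion: No, this is NOT an identity.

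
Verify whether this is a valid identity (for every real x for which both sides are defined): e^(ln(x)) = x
Yes, this is an identity.

Claim: e^(ln(x)) = x.
Reasoning: For x > 0, ln(x) is by definition the exponent p such that e^p = x. Raising e to that exponent therefore returns x: e^(ln x) = x.
So the two sides agree for every real x for which both sides are defined.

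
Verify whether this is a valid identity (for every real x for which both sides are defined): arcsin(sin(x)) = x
Claim: arcsin(sin(x)) = x.
Test a specific point where both sides are defined: x = 2π/3.
LHS = arcsin(sin(x)) ≈ 1.0472
RHS = x ≈ 2.0944
Since 1.0472 ≠ 2.0944, the equation fails at this point, so it cannot hold for every real x for which both sides are defined.
arcsin only returns values in [-π/2, π/2], so arcsin(sin(x)) = x holds only for x in that interval, not for all real x.

Conclusion: No, this is NOT an identity.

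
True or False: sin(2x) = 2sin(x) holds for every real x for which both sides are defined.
Claim: sin(2x) = 2sin(x).
Test a specific point where both sides are defined: x = 3π/4.
LHS = sin(2x) ≈ -1.0000
RHS = 2sin(x) ≈ 1.4142
Since -1.0000 ≠ 1.4142, the equation fails at this point, so it cannot hold for every real x for which both sides are defined.
The correct double-angle formula is sin(2x) = 2sin(x)cos(x).

Conclusion: False.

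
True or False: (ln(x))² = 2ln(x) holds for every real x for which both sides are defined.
False.

Claim: (ln(x))² = 2ln(x).
Test a specific point where both sides are defined: x = 3.
LHS = (ln(x))² ≈ 1.2069
RHS = 2ln(x) ≈ 2.1972
Since 1.2069 ≠ 2.1972, the equation fails at this point, so it cannot hold for every real x for which both sides are defined.
2ln(x) equals ln(x²), which is not the same as (ln x)².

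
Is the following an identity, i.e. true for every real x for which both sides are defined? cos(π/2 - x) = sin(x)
Claim: cos(π/2 - x) = sin(x).
Reasoning: Use cos(u - v) = cos(u)cos(v) + sin(u)sin(v) with u = π/2, v = x: cos(π/2)cos(x) + sin(π/2)sin(x) = 0·cos(x) + 1·sin(x) = sin(x).
So the two sides agree for every real x for which both sides are defined.

Conclusion: Yes, this is an identity.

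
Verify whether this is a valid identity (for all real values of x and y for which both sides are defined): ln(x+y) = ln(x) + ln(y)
No, this is NOT an identity.

Claim: ln(x+y) = ln(x) + ln(y).
Test a specific point where both sides are defined: x = 1, y = 1/2.
LHS = ln(x+y) ≈ 0.4055
RHS = ln(x) + ln(y) ≈ -0.6931
Since 0.4055 ≠ -0.6931, the equation fails at this point, so it cannot hold for all real values of x and y for which both sides are defined.
ln(x) + ln(y) = ln(xy), not ln(x+y).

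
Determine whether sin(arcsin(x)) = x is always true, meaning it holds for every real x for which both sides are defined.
Yes, this is an identity.

Claim: sin(arcsin(x)) = x.
Reasoning: For -1 ≤ x ≤ 1 (where arcsin is defined), arcsin(x) is by definition an angle whose sine equals x. Taking the sine of that angle returns x. (Note the other order, arcsin(sin x) = x, is NOT an identity.)
So the two sides agree for every real x for which both sides are defined.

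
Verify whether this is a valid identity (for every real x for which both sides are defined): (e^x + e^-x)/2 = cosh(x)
Claim: (e^x + e^-x)/2 = cosh(x).
Reasoning: This is exactly the definition of the hyperbolic cosine: cosh(x) := (e^x + e^-x)/2.
So the two sides agree for every real x for which both sides are defined.

Conclusion: Yes, this is an identity.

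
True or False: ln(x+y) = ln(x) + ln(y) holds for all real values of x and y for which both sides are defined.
False.

Claim: ln(x+y) = ln(x) + ln(y).
Test a specific point where both sides are defined: x = 5, y = 3/2.
LHS = ln(x+y) ≈ 1.8718
RHS = ln(x) + ln(y) ≈ 2.0149
Since 1.8718 ≠ 2.0149, the equation fails at this point, so it cannot hold for all real values of x and y for which both sides are defined.
ln(x) + ln(y) = ln(xy), not ln(x+y).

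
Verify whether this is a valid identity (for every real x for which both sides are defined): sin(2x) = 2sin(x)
No, this is NOT an identity.

Claim: sin(2x) = 2sin(x).
Test a specific point where both sides are defined: x = π/4.
LHS = sin(2x) ≈ 1.0000
RHS = 2sin(x) ≈ 1.4142
Since 1.0000 ≠ 1.4142, the equation fails at this point, so it cannot hold for every real x for which both sides are defined.
The correct double-angle formula is sin(2x) = 2sin(x)cos(x).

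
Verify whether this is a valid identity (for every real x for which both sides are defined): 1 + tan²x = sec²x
Yes, this is an identity.

Claim: 1 + tan²x = sec²x.
Reasoning: Start from sin²x + cos²x = 1 and divide every term by cos²x (allowed wherever tan x and sec x are defined): tan²x + 1 = 1/cos²x = sec²x.
So the two sides agree for every real x for which both sides are defined.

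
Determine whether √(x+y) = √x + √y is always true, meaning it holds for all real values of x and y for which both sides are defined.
No, this is NOT an identity.

Claim: √(x+y) = √x + √y.
Test a specific point where both sides are defined: x = 3, y = 5.
LHS = √(x+y) ≈ 2.8284
RHS = √x + √y ≈ 3.9681
Since 2.8284 ≠ 3.9681, the equation fails at this point, so it cannot hold for all real values of x and y for which both sides are defined.
Squaring the right side gives x + 2√(xy) + y, not x + y.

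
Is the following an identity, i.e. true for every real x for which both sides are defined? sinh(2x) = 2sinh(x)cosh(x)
Claim: sinh(2x) = 2sinh(x)cosh(x).
Reasoning: 2sinh(x)cosh(x) = 2 · (e^x - e^-x)/2 · (e^x + e^-x)/2 = (e^(2x) - e^(-2x))/2 = sinh(2x).
So the two sides agree for every real x for which both sides are defined.

Conclusion: Yes, this is an identity.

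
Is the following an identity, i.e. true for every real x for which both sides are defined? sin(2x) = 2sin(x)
Claim: sin(2x) = 2sin(x).
Test a specific point where both sides are defined: x = -π/2.
LHS = sin(2x) ≈ 0.0000
RHS = 2sin(x) ≈ -2.0000
Since 0.0000 ≠ -2.0000, the equation fails at this point, so it cannot hold for every real x for which both sides are defined.
The correct double-angle formula is sin(2x) = 2sin(x)cos(x).

Conclusion: No, this is NOT an identity.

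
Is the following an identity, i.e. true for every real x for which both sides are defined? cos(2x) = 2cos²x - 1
Yes, this is an identity.

Claim: cos(2x) = 2cos²x - 1.
Reasoning: cos(2x) = cos²x - sin²x. Replace sin²x by 1 - cos²x: cos²x - (1 - cos²x) = 2cos²x - 1.
So the two sides agree for every real x for which both sides are defined.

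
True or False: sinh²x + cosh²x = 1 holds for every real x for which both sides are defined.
False.

Claim: sinh²x + cosh²x = 1.
Test a specific point where both sides are defined: x = 1.
LHS = sinh²x + cosh²x ≈ 3.7622
RHS = 1 ≈ 1.0000
Since 3.7622 ≠ 1.0000, the equation fails at this point, so it cannot hold for every real x for which both sides are defined.
The correct hyperbolic identity is cosh²x - sinh²x = 1 (a difference); the sum sinh²x + cosh²x equals cosh(2x).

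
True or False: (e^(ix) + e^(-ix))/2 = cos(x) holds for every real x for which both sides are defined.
Claim: (e^(ix) + e^(-ix))/2 = cos(x).
Reasoning: By Euler's formula e^(ix) = cos(x) + i·sin(x) and e^(-ix) = cos(x) - i·sin(x). Adding cancels the sine terms: e^(ix) + e^(-ix) = 2cos(x); divide by 2.
So the two sides agree for every real x for which both sides are defined.

Conclusion: True.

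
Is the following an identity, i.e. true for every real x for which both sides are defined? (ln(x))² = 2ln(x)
No, this is NOT an identity.

Claim: (ln(x))² = 2ln(x).
Test a specific point where both sides are defined: x = 5.
LHS = (ln(x))² ≈ 2.5903
RHS = 2ln(x) ≈ 3.2189
Since 2.5903 ≠ 3.2189, the equation fails at this point, so it cannot hold for every real x for which both sides are defined.
2ln(x) equals ln(x²), which is not the same as (ln x)².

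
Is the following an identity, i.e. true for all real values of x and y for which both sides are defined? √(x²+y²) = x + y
Claim: √(x²+y²) = x + y.
Test a specific point where both sides are defined: x = -1, y = 2.
LHS = √(x²+y²) ≈ 2.2361
RHS = x + y ≈ 1.0000
Since 2.2361 ≠ 1.0000, the equation fails at this point, so it cannot hold for all real values of x and y for which both sides are defined.
(x+y)² = x² + 2xy + y², not x² + y², so the square root does not split this way.

Conclusion: No, this is NOT an identity.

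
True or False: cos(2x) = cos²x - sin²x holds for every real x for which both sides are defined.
Claim: cos(2x) = cos²x - sin²x.
Reasoning: Put y = x in the addition formula cos(x+y) = cos(x)cos(y) - sin(x)sin(y): cos(2x) = cos²x - sin²x.
So the two sides agree for every real x for which both sides are defined.

Conclusion: True.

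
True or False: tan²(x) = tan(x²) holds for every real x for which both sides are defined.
False.

Claim: tan²(x) = tan(x²).
Test a specific point where both sides are defined: x = -π/4.
LHS = tan²(x) ≈ 1.0000
RHS = tan(x²) ≈ 0.7092
Since 1.0000 ≠ 0.7092, the equation fails at this point, so it cannot hold for every real x for which both sides are defined.
tan²(x) means (tan x)², squaring the output; tan(x²) squares the input. These are different functions.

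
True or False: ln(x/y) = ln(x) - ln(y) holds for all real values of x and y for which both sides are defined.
Claim: ln(x/y) = ln(x) - ln(y).
Reasoning: Both sides are simultaneously defined only when x, y > 0. Write x = e^p, y = e^q. Then x/y = e^(p-q), so ln(x/y) = p - q = ln(x) - ln(y).
So the two sides agree for all real values of x and y for which both sides are defined.

Conclusion: True.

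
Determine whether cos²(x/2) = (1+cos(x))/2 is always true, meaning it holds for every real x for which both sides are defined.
Claim: cos²(x/2) = (1+cos(x))/2.
Reasoning: Use cos(2θ) = 2cos²θ - 1 with θ = x/2: cos(x) = 2cos²(x/2) - 1. Solving for cos²(x/2) gives (1 + cos(x))/2.
So the two sides agree for every real x for which both sides are defined.

Conclusion: Yes, this is an identity.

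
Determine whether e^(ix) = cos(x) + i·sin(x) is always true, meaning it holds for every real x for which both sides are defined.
Yes, this is an identity.

Claim: e^(ix) = cos(x) + i·sin(x).
Reasoning: Euler's formula. Expand e^(ix) = Σ (ix)^k / k!. Since i² = -1, the even-k terms are Σ (-1)^m x^(2m)/(2m)! = cos(x) and the odd-k terms are i · Σ (-1)^m x^(2m+1)/(2m+1)! = i·sin(x).
So the two sides agree for every real x for which both sides are defined.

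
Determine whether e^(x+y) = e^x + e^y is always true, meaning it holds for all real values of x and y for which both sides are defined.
Claim: e^(x+y) = e^x + e^y.
Test a specific point where both sides are defined: x = -1, y = -1.
LHS = e^(x+y) ≈ 0.1353
RHS = e^x + e^y ≈ 0.7358
Since 0.1353 ≠ 0.7358, the equation fails at this point, so it cannot hold for all real values of x and y for which both sides are defined.
The correct rule is e^(x+y) = e^x · e^y (a product, not a sum).

Conclusion: No, this is NOT an identity.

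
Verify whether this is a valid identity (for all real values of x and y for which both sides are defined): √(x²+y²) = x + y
No, this is NOT an identity.

Claim: √(x²+y²) = x + y.
Test a specific point where both sides are defined: x = 1/2, y = 1.
LHS = √(x²+y²) ≈ 1.1180
RHS = x + y ≈ 1.5000
Since 1.1180 ≠ 1.5000, the equation fails at this point, so it cannot hold for all real values of x and y for which both sides are defined.
(x+y)² = x² + 2xy + y², not x² + y², so the square root does not split this way.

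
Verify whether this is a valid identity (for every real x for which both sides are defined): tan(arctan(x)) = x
Yes, this is an identity.

Claim: tan(arctan(x)) = x.
Reasoning: For every real x, arctan(x) is by definition the angle in (-π/2, π/2) whose tangent equals x. Taking the tangent of that angle returns x.
So the two sides agree for every real x for which both sides are defined.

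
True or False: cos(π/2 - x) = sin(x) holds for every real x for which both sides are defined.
True.

Claim: cos(π/2 - x) = sin(x).
Reasoning: Use cos(u - v) = cos(u)cos(v) + sin(u)sin(v) with u = π/2, v = x: cos(π/2)cos(x) + sin(π/2)sin(x) = 0·cos(x) + 1·sin(x) = sin(x).
So the two sides agree for every real x for which both sides are defined.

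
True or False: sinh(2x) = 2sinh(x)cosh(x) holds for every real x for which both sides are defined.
Claim: sinh(2x) = 2sinh(x)cosh(x).
Reasoning: 2sinh(x)cosh(x) = 2 · (e^x - e^-x)/2 · (e^x + e^-x)/2 = (e^(2x) - e^(-2x))/2 = sinh(2x).
So the two sides agree for every real x for which both sides are defined.

Conclusion: True.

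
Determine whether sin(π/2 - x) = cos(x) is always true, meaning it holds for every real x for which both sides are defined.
Claim: sin(π/2 - x) = cos(x).
Reasoning: Use sin(u - v) = sin(u)cos(v) - cos(u)sin(v) with u = π/2, v = x: sin(π/2)cos(x) - cos(π/2)sin(x) = 1·cos(x) - 0·sin(x) = cos(x).
So the two sides agree for every real x for which both sides are defined.

Conclusion: Yes, this is an identity.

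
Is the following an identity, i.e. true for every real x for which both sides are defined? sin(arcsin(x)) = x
Claim: sin(arcsin(x)) = x.
Reasoning: For -1 ≤ x ≤ 1 (where arcsin is defined), arcsin(x) is by definition an angle whose sine equals x. Taking the sine of that angle returns x. (Note the other order, arcsin(sin x) = x, is NOT an identity.)
So the two sides agree for every real x for which both sides are defined.

Conclusion: Yes, this is an identity.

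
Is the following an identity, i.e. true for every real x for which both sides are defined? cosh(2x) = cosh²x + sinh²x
Claim: cosh(2x) = cosh²x + sinh²x.
Reasoning: cosh²x = (e^(2x) + 2 + e^(-2x))/4 and sinh²x = (e^(2x) - 2 + e^(-2x))/4. Adding gives (2e^(2x) + 2e^(-2x))/4 = (e^(2x) + e^(-2x))/2 = cosh(2x).
So the two sides agree for every real x for which both sides are defined.

Conclusion: Yes, this is an identity.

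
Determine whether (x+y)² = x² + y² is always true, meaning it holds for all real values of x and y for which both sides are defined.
No, this is NOT an identity.

Claim: (x+y)² = x² + y².
Test a specific point where both sides are defined: x = 3, y = -2.
LHS = (x+y)² ≈ 1.0000
RHS = x² + y² ≈ 13.0000
Since 1.0000 ≠ 13.0000, the equation fails at this point, so it cannot hold for all real values of x and y for which both sides are defined.
The correct expansion is (x+y)² = x² + 2xy + y²; the cross term 2xy is missing.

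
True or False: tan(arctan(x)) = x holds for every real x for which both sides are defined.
Claim: tan(arctan(x)) = x.
Reasoning: For every real x, arctan(x) is by definition the angle in (-π/2, π/2) whose tangent equals x. Taking the tangent of that angle returns x.
So the two sides agree for every real x for which both sides are defined.

Conclusion: True.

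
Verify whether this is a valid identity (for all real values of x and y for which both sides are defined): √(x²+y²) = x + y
Claim: √(x²+y²) = x + y.
Test a specific point where both sides are defined: x = -3, y = 2.
LHS = √(x²+y²) ≈ 3.6056
RHS = x + y ≈ -1.0000
Since 3.6056 ≠ -1.0000, the equation fails at this point, so it cannot hold for all real values of x and y for which both sides are defined.
(x+y)² = x² + 2xy + y², not x² + y², so the square root does not split this way.

Conclusion: No, this is NOT an identity.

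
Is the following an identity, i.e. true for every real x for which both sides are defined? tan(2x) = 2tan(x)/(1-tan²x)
Claim: tan(2x) = 2tan(x)/(1-tan²x).
Reasoning: tan(2x) = sin(2x)/cos(2x) = 2sin(x)cos(x) / (cos²x - sin²x). Divide numerator and denominator by cos²x: 2tan(x) / (1 - tan²x).
So the two sides agree for every real x for which both sides are defined.

Conclusion: Yes, this is an identity.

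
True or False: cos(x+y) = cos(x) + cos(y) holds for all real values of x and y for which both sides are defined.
Claim: cos(x+y) = cos(x) + cos(y).
Test a specific point where both sides are defined: x = 2π/3, y = π/3.
LHS = cos(x+y) ≈ -1.0000
RHS = cos(x) + cos(y) ≈ 0.0000
Since -1.0000 ≠ 0.0000, the equation fails at this point, so it cannot hold for all real values of x and y for which both sides are defined.
The correct expansion is cos(x+y) = cos(x)cos(y) - sin(x)sin(y); cosine is not additive.

Conclusion: False.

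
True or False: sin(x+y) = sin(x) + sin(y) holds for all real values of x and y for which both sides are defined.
False.

Claim: sin(x+y) = sin(x) + sin(y).
Test a specific point where both sides are defined: x = π/6, y = 2π/3.
LHS = sin(x+y) ≈ 0.5000
RHS = sin(x) + sin(y) ≈ 1.3660
Since 0.5000 ≠ 1.3660, the equation fails at this point, so it cannot hold for all real values of x and y for which both sides are defined.
The correct expansion is sin(x+y) = sin(x)cos(y) + cos(x)sin(y); sine is not additive.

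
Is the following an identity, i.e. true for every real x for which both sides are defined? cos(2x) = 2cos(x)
No, this is NOT an identity.

Claim: cos(2x) = 2cos(x).
Test a specific point where both sides are defined: x = 2π/3.
LHS = cos(2x) ≈ -0.5000
RHS = 2cos(x) ≈ -1.0000
Since -0.5000 ≠ -1.0000, the equation fails at this point, so it cannot hold for every real x for which both sides are defined.
The correct double-angle formula is cos(2x) = cos²x - sin²x.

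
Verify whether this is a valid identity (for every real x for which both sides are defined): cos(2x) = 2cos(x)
Claim: cos(2x) = 2cos(x).
Test a specific point where both sides are defined: x = -π/6.
LHS = cos(2x) ≈ 0.5000
RHS = 2cos(x) ≈ 1.7321
Since 0.5000 ≠ 1.7321, the equation fails at this point, so it cannot hold for every real x for which both sides are defined.
The correct double-angle formula is cos(2x) = cos²x - sin²x.

Conclusion: No, this is NOT an identity.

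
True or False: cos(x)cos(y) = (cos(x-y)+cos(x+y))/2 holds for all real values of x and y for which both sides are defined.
Claim: cos(x)cos(y) = (cos(x-y)+cos(x+y))/2.
Reasoning: cos(x-y) = cos(x)cos(y) + sin(x)sin(y) and cos(x+y) = cos(x)cos(y) - sin(x)sin(y). Adding, cos(x-y) + cos(x+y) = 2cos(x)cos(y); divide by 2.
So the two sides agree for all real values of x and y for which both sides are defined.

Conclusion: True.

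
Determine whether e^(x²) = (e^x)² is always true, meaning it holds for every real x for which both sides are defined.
No, this is NOT an identity.

Claim: e^(x²) = (e^x)².
Test a specific point where both sides are defined: x = 3.
LHS = e^(x²) ≈ 8103.0839
RHS = (e^x)² ≈ 403.4288
Since 8103.0839 ≠ 403.4288, the equation fails at this point, so it cannot hold for every real x for which both sides are defined.
(e^x)² = e^(2x), and 2x ≠ x² in general.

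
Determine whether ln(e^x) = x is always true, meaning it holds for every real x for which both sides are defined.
Claim: ln(e^x) = x.
Reasoning: ln is the inverse of the exponential: ln(e^x) asks for the exponent p with e^p = e^x, and since e^p is one-to-one that exponent is p = x.
So the two sides agree for every real x for which both sides are defined.

Conclusion: Yes, this is an identity.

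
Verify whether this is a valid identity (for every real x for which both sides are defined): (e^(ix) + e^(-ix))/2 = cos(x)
Yes, this is an identity.

Claim: (e^(ix) + e^(-ix))/2 = cos(x).
Reasoning: By Euler's formula e^(ix) = cos(x) + i·sin(x) and e^(-ix) = cos(x) - i·sin(x). Adding cancels the sine terms: e^(ix) + e^(-ix) = 2cos(x); divide by 2.
So the two sides agree for every real x for which both sides are defined.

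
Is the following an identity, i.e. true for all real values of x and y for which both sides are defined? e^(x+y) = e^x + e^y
Claim: e^(x+y) = e^x + e^y.
Test a specific point where both sides are defined: x = 2, y = 5.
LHS = e^(x+y) ≈ 1096.6332
RHS = e^x + e^y ≈ 155.8022
Since 1096.6332 ≠ 155.8022, the equation fails at this point, so it cannot hold for all real values of x and y for which both sides are defined.
The correct rule is e^(x+y) = e^x · e^y (a product, not a sum).

Conclusion: No, this is NOT an identity.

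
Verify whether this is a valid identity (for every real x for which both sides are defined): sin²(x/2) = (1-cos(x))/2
Claim: sin²(x/2) = (1-cos(x))/2.
Reasoning: Use cos(2θ) = 1 - 2sin²θ with θ = x/2: cos(x) = 1 - 2sin²(x/2). Solving for sin²(x/2) gives (1 - cos(x))/2.
So the two sides agree for every real x for which both sides are defined.

Conclusion: Yes, this is an identity.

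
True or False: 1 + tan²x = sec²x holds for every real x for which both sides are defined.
True.

Claim: 1 + tan²x = sec²x.
Reasoning: Start from sin²x + cos²x = 1 and divide every term by cos²x (allowed wherever tan x and sec x are defined): tan²x + 1 = 1/cos²x = sec²x.
So the two sides agree for every real x for which both sides are defined.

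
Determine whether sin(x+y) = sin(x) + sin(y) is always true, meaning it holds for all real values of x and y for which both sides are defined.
No, this is NOT an identity.

Claim: sin(x+y) = sin(x) + sin(y).
Test a specific point where both sides are defined: x = π/2, y = π/4.
LHS = sin(x+y) ≈ 0.7071
RHS = sin(x) + sin(y) ≈ 1.7071
Since 0.7071 ≠ 1.7071, the equation fails at this point, so it cannot hold for all real values of x and y for which both sides are defined.
The correct expansion is sin(x+y) = sin(x)cos(y) + cos(x)sin(y); sine is not additive.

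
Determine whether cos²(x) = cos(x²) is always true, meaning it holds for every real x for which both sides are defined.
No, this is NOT an identity.

Claim: cos²(x) = cos(x²).
Test a specific point where both sides are defined: x = -π/2.
LHS = cos²(x) ≈ 0.0000
RHS = cos(x²) ≈ -0.7812
Since 0.0000 ≠ -0.7812, the equation fails at this point, so it cannot hold for every real x for which both sides are defined.
cos²(x) means (cos x)², squaring the output; cos(x²) squares the input. These are different functions.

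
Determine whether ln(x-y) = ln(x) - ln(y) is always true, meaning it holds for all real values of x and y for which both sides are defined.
No, this is NOT an identity.

Claim: ln(x-y) = ln(x) - ln(y).
Test a specific point where both sides are defined: x = 4, y = 3/2.
LHS = ln(x-y) ≈ 0.9163
RHS = ln(x) - ln(y) ≈ 0.9808
Since 0.9163 ≠ 0.9808, the equation fails at this point, so it cannot hold for all real values of x and y for which both sides are defined.
ln(x) - ln(y) = ln(x/y), not ln(x-y).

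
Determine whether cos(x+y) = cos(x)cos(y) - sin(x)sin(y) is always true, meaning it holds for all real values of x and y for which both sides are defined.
Claim: cos(x+y) = cos(x)cos(y) - sin(x)sin(y).
Reasoning: By Euler's formula e^(i(x+y)) = e^(ix)·e^(iy) = (cos x + i·sin x)(cos y + i·sin y). The real part of the left side is cos(x+y); the real part of the product is cos(x)cos(y) - sin(x)sin(y) (since i·i = -1).
So the two sides agree for all real values of x and y for which both sides are defined.

Conclusion: Yes, this is an identity.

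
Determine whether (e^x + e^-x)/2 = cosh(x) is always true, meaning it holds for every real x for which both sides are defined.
Yes, this is an identity.

Claim: (e^x + e^-x)/2 = cosh(x).
Reasoning: This is exactly the definition of the hyperbolic cosine: cosh(x) := (e^x + e^-x)/2.
So the two sides agree for every real x for which both sides are defined.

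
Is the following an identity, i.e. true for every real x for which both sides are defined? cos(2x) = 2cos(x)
No, this is NOT an identity.

Claim: cos(2x) = 2cos(x).
Test a specific point where both sides are defined: x = π/3.
LHS = cos(2x) ≈ -0.5000
RHS = 2cos(x) ≈ 1.0000
Since -0.5000 ≠ 1.0000, the equation fails at this point, so it cannot hold for every real x for which both sides are defined.
The correct double-angle formula is cos(2x) = cos²x - sin²x.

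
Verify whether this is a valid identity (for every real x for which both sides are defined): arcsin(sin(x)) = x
No, this is NOT an identity.

Claim: arcsin(sin(x)) = x.
Test a specific point where both sides are defined: x = 3π/4.
LHS = arcsin(sin(x)) ≈ 0.7854
RHS = x ≈ 2.3562
Since 0.7854 ≠ 2.3562, the equation fails at this point, so it cannot hold for every real x for which both sides are defined.
arcsin only returns values in [-π/2, π/2], so arcsin(sin(x)) = x holds only for x in that interval, not for all real x.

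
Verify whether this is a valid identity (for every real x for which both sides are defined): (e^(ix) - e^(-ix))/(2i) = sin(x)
Claim: (e^(ix) - e^(-ix))/(2i) = sin(x).
Reasoning: By Euler's formula e^(ix) = cos(x) + i·sin(x) and e^(-ix) = cos(x) - i·sin(x). Subtracting cancels the cosine terms: e^(ix) - e^(-ix) = 2i·sin(x); divide by 2i.
So the two sides agree for every real x for which both sides are defined.

Conclusion: Yes, this is an identity.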